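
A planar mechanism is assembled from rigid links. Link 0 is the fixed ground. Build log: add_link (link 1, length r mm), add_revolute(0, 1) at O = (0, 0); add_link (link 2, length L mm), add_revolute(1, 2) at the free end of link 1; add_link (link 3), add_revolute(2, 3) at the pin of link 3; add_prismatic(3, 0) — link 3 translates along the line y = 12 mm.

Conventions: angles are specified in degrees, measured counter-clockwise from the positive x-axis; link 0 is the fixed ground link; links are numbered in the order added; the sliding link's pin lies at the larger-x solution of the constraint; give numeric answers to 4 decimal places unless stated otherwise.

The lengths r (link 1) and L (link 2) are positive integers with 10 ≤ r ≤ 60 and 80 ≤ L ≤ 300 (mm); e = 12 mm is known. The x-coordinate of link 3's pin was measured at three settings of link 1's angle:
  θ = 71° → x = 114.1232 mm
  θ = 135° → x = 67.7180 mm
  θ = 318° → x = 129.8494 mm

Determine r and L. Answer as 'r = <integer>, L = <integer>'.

constraint per measurement: (x − r cos θ)² + (r sin θ − e)² = L²
subtracting the θ₁ and θ₂ equations cancels the r² and L² terms:
r = (x₁² − x₂²) / (2[(x₁cos θ₁ + e sin θ₁) − (x₂cos θ₂ + e sin θ₂)]) = 48.0000 → r = 48
L² = (x₁ − r cos θ₁)² + (r sin θ₁ − e)² = 10815.9989 → L = 104.0000 → L = 104
check at θ₃=318°: x = 129.8494 (printed 129.8494) ✓

r = 48, L = 104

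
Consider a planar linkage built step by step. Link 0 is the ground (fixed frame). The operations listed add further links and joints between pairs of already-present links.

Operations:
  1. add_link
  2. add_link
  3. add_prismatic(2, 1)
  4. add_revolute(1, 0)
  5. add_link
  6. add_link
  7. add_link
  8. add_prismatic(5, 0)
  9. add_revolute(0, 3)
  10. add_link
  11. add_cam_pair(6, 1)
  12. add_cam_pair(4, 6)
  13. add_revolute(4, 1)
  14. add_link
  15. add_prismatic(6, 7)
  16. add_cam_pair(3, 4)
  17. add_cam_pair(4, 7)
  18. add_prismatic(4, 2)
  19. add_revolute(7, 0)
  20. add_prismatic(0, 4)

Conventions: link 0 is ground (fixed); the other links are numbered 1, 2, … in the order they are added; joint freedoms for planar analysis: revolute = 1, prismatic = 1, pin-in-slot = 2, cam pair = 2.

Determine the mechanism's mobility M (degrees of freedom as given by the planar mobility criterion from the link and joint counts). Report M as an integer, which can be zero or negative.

link 0 = ground. State L|J1|J2 = 1|0|0
+link1  2|0|0
+link2  3|0|0
P(2,1) f=1→J1  3|1|0
R(1,0) f=1→J1  3|2|0
+link3  4|2|0
+link4  5|2|0
+link5  6|2|0
P(5,0) f=1→J1  6|3|0
R(0,3) f=1→J1  6|4|0
+link6  7|4|0
C(6,1) f=2→J2  7|4|1
C(4,6) f=2→J2  7|4|2
R(4,1) f=1→J1  7|5|2
+link7  8|5|2
P(6,7) f=1→J1  8|6|2
C(3,4) f=2→J2  8|6|3
C(4,7) f=2→J2  8|6|4
P(4,2) f=1→J1  8|7|4
R(7,0) f=1→J1  8|8|4
P(0,4) f=1→J1  8|9|4
M = 3(8−1)−2·9−4 = 21−18−4 = -1

M = -1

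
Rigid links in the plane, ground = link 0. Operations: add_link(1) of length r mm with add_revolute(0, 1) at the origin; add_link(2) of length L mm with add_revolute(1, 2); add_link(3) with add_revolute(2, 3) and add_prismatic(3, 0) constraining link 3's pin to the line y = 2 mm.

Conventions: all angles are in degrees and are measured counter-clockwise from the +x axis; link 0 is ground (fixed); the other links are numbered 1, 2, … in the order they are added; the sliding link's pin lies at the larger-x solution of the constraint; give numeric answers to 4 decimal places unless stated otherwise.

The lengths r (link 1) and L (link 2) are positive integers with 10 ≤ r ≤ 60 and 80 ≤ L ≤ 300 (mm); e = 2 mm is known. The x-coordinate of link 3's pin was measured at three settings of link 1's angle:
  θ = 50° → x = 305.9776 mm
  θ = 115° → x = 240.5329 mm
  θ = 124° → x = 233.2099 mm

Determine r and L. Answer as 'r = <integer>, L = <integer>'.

constraint per measurement: (x − r cos θ)² + (r sin θ − e)² = L²
subtracting the θ₁ and θ₂ equations cancels the r² and L² terms:
r = (x₁² − x₂²) / (2[(x₁cos θ₁ + e sin θ₁) − (x₂cos θ₂ + e sin θ₂)]) = 60.0000 → r = 60
L² = (x₁ − r cos θ₁)² + (r sin θ₁ − e)² = 73441.0078 → L = 271.0000 → L = 271
check at θ₃=124°: x = 233.2099 (printed 233.2099) ✓

r = 60, L = 271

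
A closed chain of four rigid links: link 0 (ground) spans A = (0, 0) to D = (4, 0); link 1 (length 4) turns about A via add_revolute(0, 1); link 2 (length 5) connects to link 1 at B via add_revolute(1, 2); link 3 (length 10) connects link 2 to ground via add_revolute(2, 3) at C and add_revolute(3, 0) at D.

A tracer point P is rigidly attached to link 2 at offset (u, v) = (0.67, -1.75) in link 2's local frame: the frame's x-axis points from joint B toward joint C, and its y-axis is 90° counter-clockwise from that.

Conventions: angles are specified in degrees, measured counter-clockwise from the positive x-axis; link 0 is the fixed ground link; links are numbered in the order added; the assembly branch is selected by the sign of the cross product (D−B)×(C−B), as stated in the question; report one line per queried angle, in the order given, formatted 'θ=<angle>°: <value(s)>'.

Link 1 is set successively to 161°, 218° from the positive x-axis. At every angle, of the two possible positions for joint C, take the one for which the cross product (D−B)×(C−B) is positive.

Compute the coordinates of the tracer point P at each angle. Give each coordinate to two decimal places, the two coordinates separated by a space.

A=(0,0), D=(4.00,0)
θ=161°: B = A + 4.00·(cos161°, sin161°) = (-3.7821, 1.3023)
θ=161°: |BD| = 7.8903
θ=161°: circle(B,5.00) ∩ circle(D,10.00): a=-0.8075, h=4.9344
θ=161°:   candidates: C₊=(-3.7641,6.3022) cross=38.933; C₋=(-5.3929,-3.4311) cross=-38.933
θ=161°:   branch + wants cross > 0 → take C=(-3.7641,6.3022) (cross=38.933)
θ=161°: ex = (C−B)/|BC| = (0.0036,1.0000); ey = (-1.0000,0.0036)
θ=161°: P = B + 0.67·ex + -1.75·ey = (-2.0297,1.9660)
θ=218°: B = A + 4.00·(cos218°, sin218°) = (-3.1520, -2.4626)
θ=218°: |BD| = 7.5641
θ=218°: circle(B,5.00) ∩ circle(D,10.00): a=-1.1755, h=4.8599
θ=218°:   candidates: C₊=(-5.8457,1.7497) cross=36.761; C₋=(-2.6813,-7.4404) cross=-36.761
θ=218°:   branch + wants cross > 0 → take C=(-5.8457,1.7497) (cross=36.761)
θ=218°: ex = (C−B)/|BC| = (-0.5387,0.8425); ey = (-0.8425,-0.5387)
θ=218°: P = B + 0.67·ex + -1.75·ey = (-2.0387,-0.9554)

θ=161°: -2.03 1.97
θ=218°: -2.04 -0.96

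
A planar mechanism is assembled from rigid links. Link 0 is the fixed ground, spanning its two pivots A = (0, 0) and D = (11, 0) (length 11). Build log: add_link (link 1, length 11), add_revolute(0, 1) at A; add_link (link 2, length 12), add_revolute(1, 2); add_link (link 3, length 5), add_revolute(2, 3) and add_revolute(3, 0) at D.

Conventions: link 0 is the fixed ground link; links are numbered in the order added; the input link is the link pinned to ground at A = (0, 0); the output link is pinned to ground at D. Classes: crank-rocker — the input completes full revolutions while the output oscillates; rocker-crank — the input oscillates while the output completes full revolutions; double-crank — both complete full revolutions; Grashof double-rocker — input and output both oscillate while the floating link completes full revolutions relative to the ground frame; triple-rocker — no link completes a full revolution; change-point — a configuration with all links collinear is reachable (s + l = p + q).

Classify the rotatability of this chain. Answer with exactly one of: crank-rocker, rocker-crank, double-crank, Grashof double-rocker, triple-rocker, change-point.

lengths: ground=11, input=11, coupler=12, output=5
sorted: s=5 (shortest), l=12 (longest), p+q=22
s + l = 17 vs p + q = 22
s + l < p + q (Grashof) with shortest = output link → rocker-crank

rocker-crank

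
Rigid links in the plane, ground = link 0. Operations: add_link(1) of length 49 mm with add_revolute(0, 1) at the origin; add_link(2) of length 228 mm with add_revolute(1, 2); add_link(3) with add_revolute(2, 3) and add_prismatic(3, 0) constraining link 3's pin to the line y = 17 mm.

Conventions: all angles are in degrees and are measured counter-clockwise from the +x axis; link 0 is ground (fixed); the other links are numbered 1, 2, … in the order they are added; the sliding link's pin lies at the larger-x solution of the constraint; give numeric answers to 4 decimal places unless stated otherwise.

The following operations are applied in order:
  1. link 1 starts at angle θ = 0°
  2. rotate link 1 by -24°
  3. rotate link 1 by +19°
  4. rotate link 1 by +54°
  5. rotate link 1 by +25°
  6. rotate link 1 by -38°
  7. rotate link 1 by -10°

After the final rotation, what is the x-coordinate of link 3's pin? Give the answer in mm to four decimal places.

geometry: r = 49 mm, L = 228 mm, e = 17 mm; θ starts at 0°
rotate link 1 by -24°: θ ← 0° -24° = -24°
rotate link 1 by +19°: θ ← -24° +19° = -5°
rotate link 1 by +54°: θ ← -5° +54° = 49°
rotate link 1 by +25°: θ ← 49° +25° = 74°
rotate link 1 by -38°: θ ← 74° -38° = 36°
rotate link 1 by -10°: θ ← 36° -10° = 26°
crank pin P = (r cos θ, r sin θ) = (44.040908, 21.480186)
h = r sin θ − e = 21.480186 − 17 = 4.480186
x = r cos θ + √(L² − h²) = 44.040908 + 227.955978 = 271.996886

271.9969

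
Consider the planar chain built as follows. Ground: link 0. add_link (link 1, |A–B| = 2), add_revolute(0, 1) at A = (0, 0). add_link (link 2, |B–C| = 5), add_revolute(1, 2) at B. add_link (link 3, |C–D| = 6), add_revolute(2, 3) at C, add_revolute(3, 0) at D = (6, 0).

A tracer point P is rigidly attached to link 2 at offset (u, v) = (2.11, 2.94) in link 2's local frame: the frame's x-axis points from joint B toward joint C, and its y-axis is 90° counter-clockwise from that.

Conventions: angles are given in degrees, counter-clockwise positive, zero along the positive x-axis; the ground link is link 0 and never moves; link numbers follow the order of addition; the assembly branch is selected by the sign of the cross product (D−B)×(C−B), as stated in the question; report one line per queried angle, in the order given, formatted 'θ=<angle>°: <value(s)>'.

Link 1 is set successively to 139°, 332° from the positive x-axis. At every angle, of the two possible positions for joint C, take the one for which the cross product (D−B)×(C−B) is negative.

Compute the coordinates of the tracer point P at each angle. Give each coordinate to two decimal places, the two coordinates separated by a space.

A=(0,0), D=(6.00,0)
θ=139°: B = A + 2.00·(cos139°, sin139°) = (-1.5094, 1.3121)
θ=139°: |BD| = 7.6232
θ=139°: circle(B,5.00) ∩ circle(D,6.00): a=3.0901, h=3.9308
θ=139°:   candidates: C₊=(2.2112,4.6524) cross=29.965; C₋=(0.8580,-3.0919) cross=-29.965
θ=139°:   branch - wants cross < 0 → take C=(0.8580,-3.0919) (cross=-29.965)
θ=139°: ex = (C−B)/|BC| = (0.4735,-0.8808); ey = (0.8808,0.4735)
θ=139°: P = B + 2.11·ex + 2.94·ey = (2.0792,0.8457)
θ=332°: B = A + 2.00·(cos332°, sin332°) = (1.7659, -0.9389)
θ=332°: |BD| = 4.3370
θ=332°: circle(B,5.00) ∩ circle(D,6.00): a=0.9003, h=4.9183
θ=332°:   candidates: C₊=(1.5801,4.0576) cross=21.330; C₋=(3.7097,-5.5457) cross=-21.330
θ=332°:   branch - wants cross < 0 → take C=(3.7097,-5.5457) (cross=-21.330)
θ=332°: ex = (C−B)/|BC| = (0.3888,-0.9213); ey = (0.9213,0.3888)
θ=332°: P = B + 2.11·ex + 2.94·ey = (5.2949,-1.7400)

θ=139°: 2.08 0.85
θ=332°: 5.29 -1.74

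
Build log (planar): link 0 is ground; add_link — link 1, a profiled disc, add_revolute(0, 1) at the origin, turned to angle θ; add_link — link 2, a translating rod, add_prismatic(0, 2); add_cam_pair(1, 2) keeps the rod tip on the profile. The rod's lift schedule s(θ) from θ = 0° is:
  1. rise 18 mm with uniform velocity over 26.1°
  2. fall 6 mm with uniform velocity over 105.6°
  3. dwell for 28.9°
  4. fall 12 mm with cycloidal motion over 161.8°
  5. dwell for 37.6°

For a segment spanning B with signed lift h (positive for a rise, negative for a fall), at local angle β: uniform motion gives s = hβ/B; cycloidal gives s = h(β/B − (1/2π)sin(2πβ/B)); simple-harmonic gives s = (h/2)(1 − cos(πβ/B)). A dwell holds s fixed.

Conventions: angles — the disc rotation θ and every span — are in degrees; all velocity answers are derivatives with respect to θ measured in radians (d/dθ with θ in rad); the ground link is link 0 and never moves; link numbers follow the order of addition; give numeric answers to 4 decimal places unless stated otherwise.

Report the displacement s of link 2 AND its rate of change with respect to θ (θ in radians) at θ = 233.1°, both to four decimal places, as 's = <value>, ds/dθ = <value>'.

seg 1 [0°–26.1°] uniform, h=18: full span → s += 18 → s = 18.0000
seg 2 [26.1°–131.7°] uniform, h=-6: full span → s += -6 → s = 12.0000
seg 3 [131.7°–160.6°] dwell: s stays 12.0000
seg 4 [160.6°–322.4°] cycloidal, h=-12: θ=233.1° here. β=72.5, B=161.8. -12·(0.4481 − sin(2π·0.4481)/(2π)) = -4.7650 → s = 7.2350
velocity in seg [160.6°–322.4°] (cycloidal), θ in radians: β = 72.5° = 1.2654 rad, B = 161.8° = 2.8239 rad; ds/dθ = (h/B)(1 − cos(2πβ/B)) = ((-12)/2.8239)(1 − cos(2π·0.4481)) = -8.274676 mm/rad

s = 7.2350, ds/dθ = -8.2747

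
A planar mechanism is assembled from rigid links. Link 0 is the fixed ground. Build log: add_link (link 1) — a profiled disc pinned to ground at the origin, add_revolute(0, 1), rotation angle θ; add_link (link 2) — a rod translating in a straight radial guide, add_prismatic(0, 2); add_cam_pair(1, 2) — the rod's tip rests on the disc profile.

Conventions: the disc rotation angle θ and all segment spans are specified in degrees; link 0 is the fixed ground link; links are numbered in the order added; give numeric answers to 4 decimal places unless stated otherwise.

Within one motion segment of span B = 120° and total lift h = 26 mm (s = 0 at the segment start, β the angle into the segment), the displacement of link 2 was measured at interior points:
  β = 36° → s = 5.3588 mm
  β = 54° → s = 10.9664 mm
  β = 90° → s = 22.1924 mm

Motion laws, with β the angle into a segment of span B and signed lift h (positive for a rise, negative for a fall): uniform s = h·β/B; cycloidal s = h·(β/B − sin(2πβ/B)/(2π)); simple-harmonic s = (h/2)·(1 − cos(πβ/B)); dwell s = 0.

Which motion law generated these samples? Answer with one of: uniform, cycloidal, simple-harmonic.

candidates at β/B = r: uniform s = h·r (linear in β); cycloidal s = h·(r − sin(2πr)/(2π)); simple-harmonic s = (h/2)(1 − cos(πr))
β=36°: printed 5.3588 | uniform 7.8000, cycloidal 3.8645, simple-harmonic 5.3588
β=54°: printed 10.9664 | uniform 11.7000, cycloidal 10.4213, simple-harmonic 10.9664
β=90°: printed 22.1924 | uniform 19.5000, cycloidal 23.6380, simple-harmonic 22.1924
only one law matches every sample → simple-harmonic

simple-harmonic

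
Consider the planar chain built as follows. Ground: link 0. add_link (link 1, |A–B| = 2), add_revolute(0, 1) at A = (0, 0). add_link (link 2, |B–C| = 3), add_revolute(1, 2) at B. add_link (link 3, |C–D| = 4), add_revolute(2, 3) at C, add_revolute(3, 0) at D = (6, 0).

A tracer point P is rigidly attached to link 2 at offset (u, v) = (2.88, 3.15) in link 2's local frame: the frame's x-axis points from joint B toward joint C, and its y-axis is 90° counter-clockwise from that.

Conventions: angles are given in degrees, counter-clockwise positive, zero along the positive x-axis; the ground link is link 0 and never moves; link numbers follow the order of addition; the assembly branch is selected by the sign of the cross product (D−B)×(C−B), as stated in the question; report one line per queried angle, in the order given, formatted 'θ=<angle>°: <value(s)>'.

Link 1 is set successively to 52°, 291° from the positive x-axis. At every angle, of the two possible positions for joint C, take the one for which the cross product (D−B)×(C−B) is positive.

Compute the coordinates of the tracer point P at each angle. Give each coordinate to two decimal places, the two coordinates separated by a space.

A=(0,0), D=(6.00,0)
θ=52°: B = A + 2.00·(cos52°, sin52°) = (1.2313, 1.5760)
θ=52°: |BD| = 5.0224
θ=52°: circle(B,3.00) ∩ circle(D,4.00): a=1.8143, h=2.3892
θ=52°:   candidates: C₊=(3.7037,3.2752) cross=11.999; C₋=(2.2042,-1.2618) cross=-11.999
θ=52°:   branch + wants cross > 0 → take C=(3.7037,3.2752) (cross=11.999)
θ=52°: ex = (C−B)/|BC| = (0.8241,0.5664); ey = (-0.5664,0.8241)
θ=52°: P = B + 2.88·ex + 3.15·ey = (1.8207,5.8033)
θ=291°: B = A + 2.00·(cos291°, sin291°) = (0.7167, -1.8672)
θ=291°: |BD| = 5.6035
θ=291°: circle(B,3.00) ∩ circle(D,4.00): a=2.1771, h=2.0640
θ=291°:   candidates: C₊=(2.0817,0.8043) cross=11.566; C₋=(3.4572,-3.0877) cross=-11.566
θ=291°:   branch + wants cross > 0 → take C=(2.0817,0.8043) (cross=11.566)
θ=291°: ex = (C−B)/|BC| = (0.4550,0.8905); ey = (-0.8905,0.4550)
θ=291°: P = B + 2.88·ex + 3.15·ey = (-0.7780,2.1307)

θ=52°: 1.82 5.80
θ=291°: -0.78 2.13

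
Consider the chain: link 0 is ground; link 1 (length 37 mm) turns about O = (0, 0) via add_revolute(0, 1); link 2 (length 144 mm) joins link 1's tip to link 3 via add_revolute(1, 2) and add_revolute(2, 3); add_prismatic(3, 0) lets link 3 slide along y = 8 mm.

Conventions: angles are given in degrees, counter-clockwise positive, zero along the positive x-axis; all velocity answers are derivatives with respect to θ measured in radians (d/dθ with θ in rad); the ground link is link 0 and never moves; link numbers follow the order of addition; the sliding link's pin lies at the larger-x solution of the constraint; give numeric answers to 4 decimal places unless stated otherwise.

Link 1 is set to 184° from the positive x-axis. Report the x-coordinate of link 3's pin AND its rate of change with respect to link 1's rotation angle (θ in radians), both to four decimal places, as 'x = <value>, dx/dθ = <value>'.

geometry: r = 37 mm, L = 144 mm, e = 8 mm
crank pin P = (r cos θ, r sin θ) = (-36.909870, -2.580990)
h = r sin θ − e = -2.580990 − 8 = -10.580990
x = r cos θ + √(L² − h²) = -36.909870 + 143.610733 = 106.700863
dx/dθ = −r sin θ − h·r cos θ/√(L² − h²) (θ in radians; h = -10.580990) = -0.138466

x = 106.7009, dx/dθ = -0.1385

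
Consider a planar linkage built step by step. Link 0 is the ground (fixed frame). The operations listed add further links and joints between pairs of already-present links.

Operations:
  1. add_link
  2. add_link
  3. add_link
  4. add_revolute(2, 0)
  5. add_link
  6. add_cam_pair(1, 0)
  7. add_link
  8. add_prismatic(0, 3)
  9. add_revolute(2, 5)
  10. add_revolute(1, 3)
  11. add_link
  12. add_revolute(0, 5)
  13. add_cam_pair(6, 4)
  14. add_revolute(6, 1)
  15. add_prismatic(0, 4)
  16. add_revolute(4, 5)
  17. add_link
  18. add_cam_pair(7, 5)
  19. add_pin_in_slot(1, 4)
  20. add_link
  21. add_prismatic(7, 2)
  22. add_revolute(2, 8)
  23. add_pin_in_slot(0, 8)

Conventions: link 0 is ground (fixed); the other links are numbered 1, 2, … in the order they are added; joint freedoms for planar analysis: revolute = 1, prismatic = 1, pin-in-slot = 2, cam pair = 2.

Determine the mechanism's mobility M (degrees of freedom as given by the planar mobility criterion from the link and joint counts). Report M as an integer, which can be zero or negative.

(L,J1,J2)=(1,0,0); link0 fixed
link1: (2,0,0)
link2: (3,0,0)
link3: (4,0,0)
R 2-0 [J1]: (4,1,0)
link4: (5,1,0)
C 1-0 [J2]: (5,1,1)
link5: (6,1,1)
P 0-3 [J1]: (6,2,1)
R 2-5 [J1]: (6,3,1)
R 1-3 [J1]: (6,4,1)
link6: (7,4,1)
R 0-5 [J1]: (7,5,1)
C 6-4 [J2]: (7,5,2)
R 6-1 [J1]: (7,6,2)
P 0-4 [J1]: (7,7,2)
R 4-5 [J1]: (7,8,2)
link7: (8,8,2)
C 7-5 [J2]: (8,8,3)
PS 1-4 [J2]: (8,8,4)
link8: (9,8,4)
P 7-2 [J1]: (9,9,4)
R 2-8 [J1]: (9,10,4)
PS 0-8 [J2]: (9,10,5)
Grübler: 3·8 − 2·10 − 5 = -1

M = -1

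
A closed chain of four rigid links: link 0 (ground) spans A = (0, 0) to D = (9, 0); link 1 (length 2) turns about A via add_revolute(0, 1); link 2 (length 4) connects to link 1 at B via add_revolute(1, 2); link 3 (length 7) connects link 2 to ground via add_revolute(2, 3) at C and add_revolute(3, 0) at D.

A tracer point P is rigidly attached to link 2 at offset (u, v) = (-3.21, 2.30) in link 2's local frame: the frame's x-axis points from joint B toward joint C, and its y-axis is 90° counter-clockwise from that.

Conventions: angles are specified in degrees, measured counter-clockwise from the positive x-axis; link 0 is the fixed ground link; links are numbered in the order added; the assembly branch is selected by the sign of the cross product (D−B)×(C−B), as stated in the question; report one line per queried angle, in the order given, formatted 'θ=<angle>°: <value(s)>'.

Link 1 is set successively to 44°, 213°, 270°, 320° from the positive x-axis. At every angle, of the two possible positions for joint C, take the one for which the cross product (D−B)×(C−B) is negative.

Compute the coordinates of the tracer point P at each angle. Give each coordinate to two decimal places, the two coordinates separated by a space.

A=(0,0), D=(9.00,0)
θ=44°: B = A + 2.00·(cos44°, sin44°) = (1.4387, 1.3893)
θ=44°: |BD| = 7.6879
θ=44°: circle(B,4.00) ∩ circle(D,7.00): a=1.6977, h=3.6218
θ=44°:   candidates: C₊=(3.7630,4.6447) cross=27.844; C₋=(2.4539,-2.4797) cross=-27.844
θ=44°:   branch - wants cross < 0 → take C=(2.4539,-2.4797) (cross=-27.844)
θ=44°: ex = (C−B)/|BC| = (0.2538,-0.9673); ey = (0.9673,0.2538)
θ=44°: P = B + -3.21·ex + 2.30·ey = (2.8486,5.0780)
θ=213°: B = A + 2.00·(cos213°, sin213°) = (-1.6773, -1.0893)
θ=213°: |BD| = 10.7328
θ=213°: circle(B,4.00) ∩ circle(D,7.00): a=3.8290, h=1.1569
θ=213°:   candidates: C₊=(2.0145,0.4503) cross=12.417; C₋=(2.2493,-1.8516) cross=-12.417
θ=213°:   branch - wants cross < 0 → take C=(2.2493,-1.8516) (cross=-12.417)
θ=213°: ex = (C−B)/|BC| = (0.9817,-0.1906); ey = (0.1906,0.9817)
θ=213°: P = B + -3.21·ex + 2.30·ey = (-4.3901,1.7804)
θ=270°: B = A + 2.00·(cos270°, sin270°) = (-0.0000, -2.0000)
θ=270°: |BD| = 9.2195
θ=270°: circle(B,4.00) ∩ circle(D,7.00): a=2.8201, h=2.8367
θ=270°:   candidates: C₊=(2.1376,1.3809) cross=26.153; C₋=(3.3683,-4.1574) cross=-26.153
θ=270°:   branch - wants cross < 0 → take C=(3.3683,-4.1574) (cross=-26.153)
θ=270°: ex = (C−B)/|BC| = (0.8421,-0.5394); ey = (0.5394,0.8421)
θ=270°: P = B + -3.21·ex + 2.30·ey = (-1.4626,1.6681)
θ=320°: B = A + 2.00·(cos320°, sin320°) = (1.5321, -1.2856)
θ=320°: |BD| = 7.5778
θ=320°: circle(B,4.00) ∩ circle(D,7.00): a=1.6115, h=3.6610
θ=320°:   candidates: C₊=(2.4991,2.5958) cross=27.742; C₋=(3.7413,-4.6202) cross=-27.742
θ=320°:   branch - wants cross < 0 → take C=(3.7413,-4.6202) (cross=-27.742)
θ=320°: ex = (C−B)/|BC| = (0.5523,-0.8336); ey = (0.8336,0.5523)
θ=320°: P = B + -3.21·ex + 2.30·ey = (1.6766,2.6607)

θ=44°: 2.85 5.08
θ=213°: -4.39 1.78
θ=270°: -1.46 1.67
θ=320°: 1.68 2.66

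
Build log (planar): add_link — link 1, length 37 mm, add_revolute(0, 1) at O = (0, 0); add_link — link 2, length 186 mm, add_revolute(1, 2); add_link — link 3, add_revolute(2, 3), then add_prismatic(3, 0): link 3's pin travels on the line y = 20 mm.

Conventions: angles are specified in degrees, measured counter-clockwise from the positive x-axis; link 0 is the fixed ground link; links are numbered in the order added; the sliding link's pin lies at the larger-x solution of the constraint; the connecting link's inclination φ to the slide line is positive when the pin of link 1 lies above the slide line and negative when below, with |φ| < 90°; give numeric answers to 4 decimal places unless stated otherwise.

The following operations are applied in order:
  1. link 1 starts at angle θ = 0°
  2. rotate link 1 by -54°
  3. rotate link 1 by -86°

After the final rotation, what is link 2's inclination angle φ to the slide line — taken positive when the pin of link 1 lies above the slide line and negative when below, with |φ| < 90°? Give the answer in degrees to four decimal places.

geometry: r = 37 mm, L = 186 mm, e = 20 mm; θ starts at 0°
rotate link 1 by -54°: θ ← 0° -54° = -54°
rotate link 1 by -86°: θ ← -54° -86° = -140°
h = r sin θ − e = -23.783142 − 20 = -43.783142
sin φ = h / L = -43.783142 / 186 = -0.23539323
φ = arcsin(-0.23539323) = -13.614804°

-13.6148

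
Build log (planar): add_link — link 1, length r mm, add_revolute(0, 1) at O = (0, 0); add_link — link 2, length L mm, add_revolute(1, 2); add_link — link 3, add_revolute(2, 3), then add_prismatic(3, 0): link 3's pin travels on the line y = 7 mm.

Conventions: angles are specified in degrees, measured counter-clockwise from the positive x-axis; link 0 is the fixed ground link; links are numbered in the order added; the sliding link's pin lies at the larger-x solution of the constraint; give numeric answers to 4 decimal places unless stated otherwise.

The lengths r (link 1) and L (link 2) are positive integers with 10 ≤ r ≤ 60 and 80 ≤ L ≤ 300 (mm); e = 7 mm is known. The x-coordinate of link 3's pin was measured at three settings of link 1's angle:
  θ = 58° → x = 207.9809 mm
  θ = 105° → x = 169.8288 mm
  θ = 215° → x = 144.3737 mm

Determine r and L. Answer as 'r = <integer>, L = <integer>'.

constraint per measurement: (x − r cos θ)² + (r sin θ − e)² = L²
subtracting the θ₁ and θ₂ equations cancels the r² and L² terms:
r = (x₁² − x₂²) / (2[(x₁cos θ₁ + e sin θ₁) − (x₂cos θ₂ + e sin θ₂)]) = 47.0000 → r = 47
L² = (x₁ − r cos θ₁)² + (r sin θ₁ − e)² = 34596.0091 → L = 186.0000 → L = 186
check at θ₃=215°: x = 144.3737 (printed 144.3737) ✓

r = 47, L = 186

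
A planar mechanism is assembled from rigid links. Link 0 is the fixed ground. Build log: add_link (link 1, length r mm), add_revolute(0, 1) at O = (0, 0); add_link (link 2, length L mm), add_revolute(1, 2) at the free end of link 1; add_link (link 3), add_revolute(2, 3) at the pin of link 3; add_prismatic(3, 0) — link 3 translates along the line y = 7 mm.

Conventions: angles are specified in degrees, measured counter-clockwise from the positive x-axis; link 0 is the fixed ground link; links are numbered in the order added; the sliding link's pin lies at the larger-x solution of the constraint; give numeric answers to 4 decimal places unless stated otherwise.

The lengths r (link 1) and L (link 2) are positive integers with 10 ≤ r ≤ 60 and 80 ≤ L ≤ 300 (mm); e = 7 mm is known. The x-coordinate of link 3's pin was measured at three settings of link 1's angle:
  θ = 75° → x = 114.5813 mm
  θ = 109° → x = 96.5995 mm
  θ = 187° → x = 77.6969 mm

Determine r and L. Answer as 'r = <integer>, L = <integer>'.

constraint per measurement: (x − r cos θ)² + (r sin θ − e)² = L²
subtracting the θ₁ and θ₂ equations cancels the r² and L² terms:
r = (x₁² − x₂²) / (2[(x₁cos θ₁ + e sin θ₁) − (x₂cos θ₂ + e sin θ₂)]) = 31.0001 → r = 31
L² = (x₁ − r cos θ₁)² + (r sin θ₁ − e)² = 11881.0015 → L = 109.0000 → L = 109
check at θ₃=187°: x = 77.6969 (printed 77.6969) ✓

r = 31, L = 109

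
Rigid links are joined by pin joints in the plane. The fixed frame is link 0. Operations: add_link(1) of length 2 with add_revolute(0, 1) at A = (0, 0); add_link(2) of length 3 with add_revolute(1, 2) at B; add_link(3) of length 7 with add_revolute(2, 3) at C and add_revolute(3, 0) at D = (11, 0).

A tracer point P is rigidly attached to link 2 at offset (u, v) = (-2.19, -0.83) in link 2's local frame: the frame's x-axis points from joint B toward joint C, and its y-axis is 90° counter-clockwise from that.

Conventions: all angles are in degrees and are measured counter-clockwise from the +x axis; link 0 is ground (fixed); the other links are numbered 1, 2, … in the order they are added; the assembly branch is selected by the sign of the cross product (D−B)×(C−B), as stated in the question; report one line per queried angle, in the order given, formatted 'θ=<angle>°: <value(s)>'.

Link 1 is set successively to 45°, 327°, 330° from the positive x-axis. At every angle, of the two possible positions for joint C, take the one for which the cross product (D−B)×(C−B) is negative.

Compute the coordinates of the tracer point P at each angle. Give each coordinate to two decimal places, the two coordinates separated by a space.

A=(0,0), D=(11.00,0)
θ=45°: B = A + 2.00·(cos45°, sin45°) = (1.4142, 1.4142)
θ=45°: |BD| = 9.6895
θ=45°: circle(B,3.00) ∩ circle(D,7.00): a=2.7807, h=1.1259
θ=45°:   candidates: C₊=(4.3295,2.1223) cross=10.910; C₋=(4.0008,-0.1055) cross=-10.910
θ=45°:   branch - wants cross < 0 → take C=(4.0008,-0.1055) (cross=-10.910)
θ=45°: ex = (C−B)/|BC| = (0.8622,-0.5066); ey = (0.5066,0.8622)
θ=45°: P = B + -2.19·ex + -0.83·ey = (-0.8945,1.8080)
θ=327°: B = A + 2.00·(cos327°, sin327°) = (1.6773, -1.0893)
θ=327°: |BD| = 9.3861
θ=327°: circle(B,3.00) ∩ circle(D,7.00): a=2.5622, h=1.5604
θ=327°:   candidates: C₊=(4.0412,0.7580) cross=14.647; C₋=(4.4033,-2.3418) cross=-14.647
θ=327°:   branch - wants cross < 0 → take C=(4.4033,-2.3418) (cross=-14.647)
θ=327°: ex = (C−B)/|BC| = (0.9087,-0.4175); ey = (0.4175,0.9087)
θ=327°: P = B + -2.19·ex + -0.83·ey = (-0.6592,-0.9291)
θ=330°: B = A + 2.00·(cos330°, sin330°) = (1.7321, -1.0000)
θ=330°: |BD| = 9.3217
θ=330°: circle(B,3.00) ∩ circle(D,7.00): a=2.5153, h=1.6349
θ=330°:   candidates: C₊=(4.0575,0.8953) cross=15.240; C₋=(4.4083,-2.3557) cross=-15.240
θ=330°:   branch - wants cross < 0 → take C=(4.4083,-2.3557) (cross=-15.240)
θ=330°: ex = (C−B)/|BC| = (0.8921,-0.4519); ey = (0.4519,0.8921)
θ=330°: P = B + -2.19·ex + -0.83·ey = (-0.5967,-0.7508)

θ=45°: -0.89 1.81
θ=327°: -0.66 -0.93
θ=330°: -0.60 -0.75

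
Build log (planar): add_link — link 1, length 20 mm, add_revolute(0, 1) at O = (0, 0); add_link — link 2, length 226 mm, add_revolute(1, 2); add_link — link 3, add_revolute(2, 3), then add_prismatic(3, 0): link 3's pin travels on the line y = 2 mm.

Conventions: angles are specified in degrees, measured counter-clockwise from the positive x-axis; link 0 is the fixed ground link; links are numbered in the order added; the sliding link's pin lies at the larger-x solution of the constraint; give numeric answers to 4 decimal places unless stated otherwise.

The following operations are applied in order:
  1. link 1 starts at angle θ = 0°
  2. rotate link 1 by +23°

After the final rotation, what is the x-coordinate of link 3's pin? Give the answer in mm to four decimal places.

geometry: r = 20 mm, L = 226 mm, e = 2 mm; θ starts at 0°
rotate link 1 by +23°: θ ← 0° +23° = 23°
crank pin P = (r cos θ, r sin θ) = (18.410097, 7.814623)
h = r sin θ − e = 7.814623 − 2 = 5.814623
x = r cos θ + √(L² − h²) = 18.410097 + 225.925187 = 244.335284

244.3353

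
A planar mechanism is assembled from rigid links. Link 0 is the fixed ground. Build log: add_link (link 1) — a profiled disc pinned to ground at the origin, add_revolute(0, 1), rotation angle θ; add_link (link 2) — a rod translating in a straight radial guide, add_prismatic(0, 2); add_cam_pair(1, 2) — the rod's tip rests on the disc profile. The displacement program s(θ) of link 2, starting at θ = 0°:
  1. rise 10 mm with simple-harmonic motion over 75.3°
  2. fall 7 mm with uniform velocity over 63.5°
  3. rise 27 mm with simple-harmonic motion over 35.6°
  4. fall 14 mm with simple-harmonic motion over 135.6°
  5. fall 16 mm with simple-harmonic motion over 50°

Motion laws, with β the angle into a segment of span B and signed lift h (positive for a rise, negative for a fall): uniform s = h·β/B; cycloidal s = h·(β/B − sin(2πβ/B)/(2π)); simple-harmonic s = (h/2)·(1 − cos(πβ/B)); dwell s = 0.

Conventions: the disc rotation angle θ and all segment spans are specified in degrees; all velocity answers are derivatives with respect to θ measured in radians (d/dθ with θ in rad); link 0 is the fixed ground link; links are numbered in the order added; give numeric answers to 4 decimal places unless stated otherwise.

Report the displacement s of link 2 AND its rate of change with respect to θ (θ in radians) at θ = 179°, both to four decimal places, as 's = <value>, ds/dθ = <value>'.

seg 1 [0°–75.3°] simple-harmonic, h=10: full span → s += 10 → s = 10.0000
seg 2 [75.3°–138.8°] uniform, h=-7: full span → s += -7 → s = 3.0000
seg 3 [138.8°–174.4°] simple-harmonic, h=27: full span → s += 27 → s = 30.0000
seg 4 [174.4°–310°] simple-harmonic, h=-14: θ=179° here. β=4.6, B=135.6. -14/2·(1 − cos(π·0.0339)) = -0.0397 → s = 29.9603
velocity in seg [174.4°–310°] (simple-harmonic), θ in radians: β = 4.6° = 0.0803 rad, B = 135.6° = 2.3667 rad; ds/dθ = (πh/(2B)) sin(πβ/B) = (π·(-14)/(2·2.3667)) sin(π·0.0339) = -0.988408 mm/rad

s = 29.9603, ds/dθ = -0.9884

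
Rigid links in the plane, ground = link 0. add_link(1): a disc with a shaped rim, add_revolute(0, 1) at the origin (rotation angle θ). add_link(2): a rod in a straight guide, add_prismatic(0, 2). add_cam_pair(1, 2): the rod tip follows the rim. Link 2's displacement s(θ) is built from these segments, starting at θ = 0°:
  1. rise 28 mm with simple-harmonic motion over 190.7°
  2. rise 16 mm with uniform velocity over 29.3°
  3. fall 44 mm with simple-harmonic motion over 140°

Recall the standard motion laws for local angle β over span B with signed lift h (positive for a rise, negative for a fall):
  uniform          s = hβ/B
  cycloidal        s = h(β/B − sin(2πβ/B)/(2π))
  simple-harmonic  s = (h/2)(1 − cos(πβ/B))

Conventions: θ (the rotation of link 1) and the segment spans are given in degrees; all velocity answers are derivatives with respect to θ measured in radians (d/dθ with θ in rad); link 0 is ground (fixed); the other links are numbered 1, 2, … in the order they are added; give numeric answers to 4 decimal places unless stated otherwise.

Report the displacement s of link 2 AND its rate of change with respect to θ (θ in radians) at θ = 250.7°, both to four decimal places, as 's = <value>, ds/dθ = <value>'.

segment 1 (0° to 190.7°, simple-harmonic, h = 28) is passed completely: s = 0.0000 + (28) = 28.0000
segment 2 (190.7° to 220°, uniform, h = 16) is passed completely: s = 28.0000 + (16) = 44.0000
θ = 250.7° falls in segment 3 (220° to 360°, simple-harmonic, h = -44): β = 250.7 − 220 = 30.7°, B = 140°; Δs = -44/2·(1 − cos(π·0.2193)) = -5.0173; s = 44.0000 − 5.0173 = 38.9827
velocity in seg [220°–360°] (simple-harmonic), θ in radians: β = 30.7° = 0.5358 rad, B = 140° = 2.4435 rad; ds/dθ = (πh/(2B)) sin(πβ/B) = (π·(-44)/(2·2.4435)) sin(π·0.2193) = -17.981041 mm/rad

s = 38.9827, ds/dθ = -17.9810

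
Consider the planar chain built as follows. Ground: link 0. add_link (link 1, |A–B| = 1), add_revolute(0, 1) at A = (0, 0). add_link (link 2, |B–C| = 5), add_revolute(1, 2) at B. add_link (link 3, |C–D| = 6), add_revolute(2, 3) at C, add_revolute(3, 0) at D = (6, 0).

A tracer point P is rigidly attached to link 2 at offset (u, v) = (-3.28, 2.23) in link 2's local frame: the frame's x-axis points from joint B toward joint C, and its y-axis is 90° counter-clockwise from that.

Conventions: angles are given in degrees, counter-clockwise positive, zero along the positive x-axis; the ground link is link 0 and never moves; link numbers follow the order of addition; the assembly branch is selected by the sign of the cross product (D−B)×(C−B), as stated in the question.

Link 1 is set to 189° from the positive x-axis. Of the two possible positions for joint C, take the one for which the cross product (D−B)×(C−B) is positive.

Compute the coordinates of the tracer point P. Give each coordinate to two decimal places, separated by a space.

A=(0,0), D=(6.00,0)
B = A + 1.00·(cos189°, sin189°) = (-0.9877, -0.1564)
|BD| = 6.9894
circle(B,5.00) ∩ circle(D,6.00): a=2.7078, h=4.2033
  candidates: C₊=(1.6254,4.1064) cross=29.379; C₋=(1.8135,-4.2981) cross=-29.379
  branch + wants cross > 0 → take C=(1.6254,4.1064) (cross=29.379)
ex = (C−B)/|BC| = (0.5226,0.8526); ey = (-0.8526,0.5226)
P = B + -3.28·ex + 2.23·ey = (-4.6031,-1.7874)

-4.60 -1.79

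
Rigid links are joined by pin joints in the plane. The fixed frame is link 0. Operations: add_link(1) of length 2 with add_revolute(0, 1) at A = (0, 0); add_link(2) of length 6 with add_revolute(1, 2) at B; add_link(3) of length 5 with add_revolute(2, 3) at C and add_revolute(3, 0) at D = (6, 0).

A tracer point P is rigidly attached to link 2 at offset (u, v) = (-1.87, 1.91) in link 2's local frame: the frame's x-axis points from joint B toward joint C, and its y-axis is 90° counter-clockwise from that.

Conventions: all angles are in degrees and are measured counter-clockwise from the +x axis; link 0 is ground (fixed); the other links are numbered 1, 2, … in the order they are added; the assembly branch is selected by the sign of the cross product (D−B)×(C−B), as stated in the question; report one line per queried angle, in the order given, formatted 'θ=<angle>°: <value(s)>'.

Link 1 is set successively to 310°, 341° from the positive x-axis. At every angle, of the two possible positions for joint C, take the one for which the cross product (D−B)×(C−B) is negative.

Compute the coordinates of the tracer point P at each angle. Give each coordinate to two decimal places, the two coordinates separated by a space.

A=(0,0), D=(6.00,0)
θ=310°: B = A + 2.00·(cos310°, sin310°) = (1.2856, -1.5321)
θ=310°: |BD| = 4.9571
θ=310°: circle(B,6.00) ∩ circle(D,5.00): a=3.5881, h=4.8089
θ=310°:   candidates: C₊=(3.2117,4.1503) cross=23.838; C₋=(6.1843,-4.9966) cross=-23.838
θ=310°:   branch - wants cross < 0 → take C=(6.1843,-4.9966) (cross=-23.838)
θ=310°: ex = (C−B)/|BC| = (0.8164,-0.5774); ey = (0.5774,0.8164)
θ=310°: P = B + -1.87·ex + 1.91·ey = (0.8617,1.1071)
θ=341°: B = A + 2.00·(cos341°, sin341°) = (1.8910, -0.6511)
θ=341°: |BD| = 4.1602
θ=341°: circle(B,6.00) ∩ circle(D,5.00): a=3.4022, h=4.9422
θ=341°:   candidates: C₊=(4.4777,4.7626) cross=20.561; C₋=(6.0248,-4.9999) cross=-20.561
θ=341°:   branch - wants cross < 0 → take C=(6.0248,-4.9999) (cross=-20.561)
θ=341°: ex = (C−B)/|BC| = (0.6890,-0.7248); ey = (0.7248,0.6890)
θ=341°: P = B + -1.87·ex + 1.91·ey = (1.9871,2.0202)

θ=310°: 0.86 1.11
θ=341°: 1.99 2.02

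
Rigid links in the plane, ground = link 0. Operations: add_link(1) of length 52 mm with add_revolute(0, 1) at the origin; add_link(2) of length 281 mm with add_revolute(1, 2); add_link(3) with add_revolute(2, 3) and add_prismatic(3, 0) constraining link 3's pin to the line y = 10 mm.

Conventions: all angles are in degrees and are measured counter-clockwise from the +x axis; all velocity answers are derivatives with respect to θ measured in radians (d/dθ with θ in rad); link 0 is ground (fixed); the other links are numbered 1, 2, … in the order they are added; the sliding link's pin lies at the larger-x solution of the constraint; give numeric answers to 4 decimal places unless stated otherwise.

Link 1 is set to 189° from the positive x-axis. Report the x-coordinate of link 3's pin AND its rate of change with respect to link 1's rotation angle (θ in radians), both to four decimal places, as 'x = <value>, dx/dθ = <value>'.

geometry: r = 52 mm, L = 281 mm, e = 10 mm
crank pin P = (r cos θ, r sin θ) = (-51.359794, -8.134592)
h = r sin θ − e = -8.134592 − 10 = -18.134592
x = r cos θ + √(L² − h²) = -51.359794 + 280.414223 = 229.054429
dx/dθ = −r sin θ − h·r cos θ/√(L² − h²) (θ in radians; h = -18.134592) = 4.813117

x = 229.0544, dx/dθ = 4.8131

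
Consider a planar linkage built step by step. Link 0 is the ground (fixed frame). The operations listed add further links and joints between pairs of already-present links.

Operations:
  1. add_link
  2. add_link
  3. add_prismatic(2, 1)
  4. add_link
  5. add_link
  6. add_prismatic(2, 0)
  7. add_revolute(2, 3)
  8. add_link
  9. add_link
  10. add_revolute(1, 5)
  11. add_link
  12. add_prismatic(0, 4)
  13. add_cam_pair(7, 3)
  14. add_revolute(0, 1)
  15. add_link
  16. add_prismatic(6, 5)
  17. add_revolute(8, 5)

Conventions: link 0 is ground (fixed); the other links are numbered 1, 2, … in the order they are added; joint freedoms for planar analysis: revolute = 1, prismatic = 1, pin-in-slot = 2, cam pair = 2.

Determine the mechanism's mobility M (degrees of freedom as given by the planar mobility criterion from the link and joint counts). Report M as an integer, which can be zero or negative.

link 0 = ground. State L|J1|J2 = 1|0|0
+link1  2|0|0
+link2  3|0|0
P(2,1) f=1→J1  3|1|0
+link3  4|1|0
+link4  5|1|0
P(2,0) f=1→J1  5|2|0
R(2,3) f=1→J1  5|3|0
+link5  6|3|0
+link6  7|3|0
R(1,5) f=1→J1  7|4|0
+link7  8|4|0
P(0,4) f=1→J1  8|5|0
C(7,3) f=2→J2  8|5|1
R(0,1) f=1→J1  8|6|1
+link8  9|6|1
P(6,5) f=1→J1  9|7|1
R(8,5) f=1→J1  9|8|1
M = 3(9−1)−2·8−1 = 24−16−1 = 7

M = 7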